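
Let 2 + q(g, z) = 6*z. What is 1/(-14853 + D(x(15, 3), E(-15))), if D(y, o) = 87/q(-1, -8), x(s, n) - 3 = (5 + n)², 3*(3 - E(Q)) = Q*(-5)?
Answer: -50/742737 ≈ -6.7319e-5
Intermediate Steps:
E(Q) = 3 + 5*Q/3 (E(Q) = 3 - Q*(-5)/3 = 3 - (-5)*Q/3 = 3 + 5*Q/3)
q(g, z) = -2 + 6*z
x(s, n) = 3 + (5 + n)²
D(y, o) = -87/50 (D(y, o) = 87/(-2 + 6*(-8)) = 87/(-2 - 48) = 87/(-50) = 87*(-1/50) = -87/50)
1/(-14853 + D(x(15, 3), E(-15))) = 1/(-14853 - 87/50) = 1/(-742737/50) = -50/742737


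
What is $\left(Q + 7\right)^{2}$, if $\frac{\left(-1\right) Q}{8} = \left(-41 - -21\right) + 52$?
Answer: $62001$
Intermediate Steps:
$Q = -256$ ($Q = - 8 \left(\left(-41 - -21\right) + 52\right) = - 8 \left(\left(-41 + 21\right) + 52\right) = - 8 \left(-20 + 52\right) = \left(-8\right) 32 = -256$)
$\left(Q + 7\right)^{2} = \left(-256 + 7\right)^{2} = \left(-249\right)^{2} = 62001$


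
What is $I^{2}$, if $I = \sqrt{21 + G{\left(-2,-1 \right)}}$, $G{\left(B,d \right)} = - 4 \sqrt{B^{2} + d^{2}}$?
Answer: $21 - 4 \sqrt{5} \approx 12.056$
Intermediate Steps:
$I = \sqrt{21 - 4 \sqrt{5}}$ ($I = \sqrt{21 - 4 \sqrt{\left(-2\right)^{2} + \left(-1\right)^{2}}} = \sqrt{21 - 4 \sqrt{4 + 1}} = \sqrt{21 - 4 \sqrt{5}} \approx 3.4721$)
$I^{2} = \left(\sqrt{21 - 4 \sqrt{5}}\right)^{2} = 21 - 4 \sqrt{5}$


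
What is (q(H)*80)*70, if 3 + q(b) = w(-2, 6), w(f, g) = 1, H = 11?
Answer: -11200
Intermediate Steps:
q(b) = -2 (q(b) = -3 + 1 = -2)
(q(H)*80)*70 = -2*80*70 = -160*70 = -11200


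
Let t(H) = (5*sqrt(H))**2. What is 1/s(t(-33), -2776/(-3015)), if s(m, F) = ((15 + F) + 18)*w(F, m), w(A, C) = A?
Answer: 9090225/283904296 ≈ 0.032019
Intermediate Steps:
t(H) = 25*H
s(m, F) = F*(33 + F) (s(m, F) = ((15 + F) + 18)*F = (33 + F)*F = F*(33 + F))
1/s(t(-33), -2776/(-3015)) = 1/((-2776/(-3015))*(33 - 2776/(-3015))) = 1/((-2776*(-1/3015))*(33 - 2776*(-1/3015))) = 1/(2776*(33 + 2776/3015)/3015) = 1/((2776/3015)*(102271/3015)) = 1/(283904296/9090225) = 9090225/283904296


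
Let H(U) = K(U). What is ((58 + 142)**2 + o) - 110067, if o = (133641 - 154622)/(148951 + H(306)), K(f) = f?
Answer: -10458011200/149257 ≈ -70067.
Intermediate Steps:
H(U) = U
o = -20981/149257 (o = (133641 - 154622)/(148951 + 306) = -20981/149257 ≈ -0.14057)
((58 + 142)**2 + o) - 110067 = ((58 + 142)**2 - 20981/149257) - 110067 = (200**2 - 20981/149257) - 110067 = (40000 - 20981/149257) - 110067 = 5970259019/149257 - 110067 = -10458011200/149257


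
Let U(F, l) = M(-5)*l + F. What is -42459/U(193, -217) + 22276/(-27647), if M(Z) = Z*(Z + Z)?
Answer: 936468641/294634079 ≈ 3.1784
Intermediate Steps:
M(Z) = 2*Z² (M(Z) = Z*(2*Z) = 2*Z²)
U(F, l) = F + 50*l (U(F, l) = (2*(-5)²)*l + F = (2*25)*l + F = 50*l + F = F + 50*l)
-42459/U(193, -217) + 22276/(-27647) = -42459/(193 + 50*(-217)) + 22276/(-27647) = -42459/(193 - 10850) + 22276*(-1/27647) = -42459/(-10657) - 22276/27647 = -42459*(-1/10657) - 22276/27647 = 42459/10657 - 22276/27647 = 936468641/294634079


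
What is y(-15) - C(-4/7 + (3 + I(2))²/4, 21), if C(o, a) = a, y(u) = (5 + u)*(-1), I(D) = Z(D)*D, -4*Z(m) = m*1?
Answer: -11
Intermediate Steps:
Z(m) = -m/4
I(D) = -D²/4 (I(D) = (-D/4)*D = -D²/4)
y(u) = -5 - u
y(-15) - C(-4/7 + (3 + I(2))²/4, 21) = (-5 - 1*(-15)) - 1*21 = (-5 + 15) - 21 = 10 - 21 = -11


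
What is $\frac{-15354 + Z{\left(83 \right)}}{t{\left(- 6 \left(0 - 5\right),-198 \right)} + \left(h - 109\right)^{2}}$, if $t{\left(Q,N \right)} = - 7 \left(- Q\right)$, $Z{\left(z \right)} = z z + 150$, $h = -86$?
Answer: $- \frac{1663}{7647} \approx -0.21747$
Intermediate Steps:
$Z{\left(z \right)} = 150 + z^{2}$ ($Z{\left(z \right)} = z^{2} + 150 = 150 + z^{2}$)
$t{\left(Q,N \right)} = 7 Q$
$\frac{-15354 + Z{\left(83 \right)}}{t{\left(- 6 \left(0 - 5\right),-198 \right)} + \left(h - 109\right)^{2}} = \frac{-15354 + \left(150 + 83^{2}\right)}{7 \left(- 6 \left(0 - 5\right)\right) + \left(-86 - 109\right)^{2}} = \frac{-15354 + \left(150 + 6889\right)}{7 \left(\left(-6\right) \left(-5\right)\right) + \left(-195\right)^{2}} = \frac{-15354 + 7039}{7 \cdot 30 + 38025} = - \frac{8315}{210 + 38025} = - \frac{8315}{38235} = \left(-8315\right) \frac{1}{38235} = - \frac{1663}{7647}$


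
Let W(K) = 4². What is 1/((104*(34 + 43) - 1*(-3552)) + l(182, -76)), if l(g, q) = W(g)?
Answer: 1/11576 ≈ 8.6386e-5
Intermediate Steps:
W(K) = 16
l(g, q) = 16
1/((104*(34 + 43) - 1*(-3552)) + l(182, -76)) = 1/((104*(34 + 43) - 1*(-3552)) + 16) = 1/((104*77 + 3552) + 16) = 1/((8008 + 3552) + 16) = 1/(11560 + 16) = 1/11576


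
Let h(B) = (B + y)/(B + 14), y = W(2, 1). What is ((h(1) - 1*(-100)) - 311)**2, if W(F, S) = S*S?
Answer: 10004569/225 ≈ 44465.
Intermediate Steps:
W(F, S) = S**2
y = 1 (y = 1**2 = 1)
h(B) = (1 + B)/(14 + B) (h(B) = (B + 1)/(B + 14) = (1 + B)/(14 + B))
((h(1) - 1*(-100)) - 311)**2 = (((1 + 1)/(14 + 1) - 1*(-100)) - 311)**2 = ((2/15 + 100) - 311)**2 = (1502/15 - 311)**2 = (-3163/15)**2 = 10004569/225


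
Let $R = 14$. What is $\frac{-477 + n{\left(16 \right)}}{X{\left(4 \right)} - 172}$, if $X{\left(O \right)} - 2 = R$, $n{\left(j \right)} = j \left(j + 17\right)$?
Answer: $- \frac{17}{52} \approx -0.32692$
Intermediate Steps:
$n{\left(j \right)} = j \left(17 + j\right)$
$X{\left(O \right)} = 16$ ($X{\left(O \right)} = 2 + 14 = 16$)
$\frac{-477 + n{\left(16 \right)}}{X{\left(4 \right)} - 172} = \frac{-477 + 16 \left(17 + 16\right)}{16 - 172} = \frac{-477 + 16 \cdot 33}{-156} = \left(-477 + 528\right) \left(- \frac{1}{156}\right) = 51 \left(- \frac{1}{156}\right) = - \frac{17}{52}$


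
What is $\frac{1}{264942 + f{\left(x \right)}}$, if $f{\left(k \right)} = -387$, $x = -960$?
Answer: $\frac{1}{264555} \approx 3.7799 \cdot 10^{-6}$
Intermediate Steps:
$\frac{1}{264942 + f{\left(x \right)}} = \frac{1}{264942 - 387} = \frac{1}{264555}$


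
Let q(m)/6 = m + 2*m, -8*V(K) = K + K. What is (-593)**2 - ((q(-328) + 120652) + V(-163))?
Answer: 947441/4 ≈ 2.3686e+5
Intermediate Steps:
V(K) = -K/4 (V(K) = -(K + K)/8 = -K/4)
q(m) = 18*m (q(m) = 6*(m + 2*m) = 6*(3*m) = 18*m)
(-593)**2 - ((q(-328) + 120652) + V(-163)) = (-593)**2 - ((18*(-328) + 120652) - 1/4*(-163)) = 351649 - ((-5904 + 120652) + 163/4) = 351649 - (114748 + 163/4) = 351649 - 1*459155/4 = 351649 - 459155/4 = 947441/4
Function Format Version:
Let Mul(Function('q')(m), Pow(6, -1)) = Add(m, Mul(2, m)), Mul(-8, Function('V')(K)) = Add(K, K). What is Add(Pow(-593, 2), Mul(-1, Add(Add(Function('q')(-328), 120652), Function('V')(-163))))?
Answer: Rational(947441, 4) ≈ 2.3686e+5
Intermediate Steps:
Function('V')(K) = Mul(Rational(-1, 4), K) (Function('V')(K) = Mul(Rational(-1, 8), Add(K, K)) = Mul(Rational(-1, 8), Mul(2, K)) = Mul(Rational(-1, 4), K))
Function('q')(m) = Mul(18, m) (Function('q')(m) = Mul(6, Add(m, Mul(2, m))) = Mul(6, Mul(3, m)) = Mul(18, m))
Add(Pow(-593, 2), Mul(-1, Add(Add(Function('q')(-328), 120652), Function('V')(-163)))) = Add(Pow(-593, 2), Mul(-1, Add(Add(Mul(18, -328), 120652), Mul(Rational(-1, 4), -163)))) = Add(351649, Mul(-1, Add(Add(-5904, 120652), Rational(163, 4)))) = Add(351649, Mul(-1, Add(114748, Rational(163, 4)))) = Add(351649, Mul(-1, Rational(459155, 4))) = Add(351649, Rational(-459155, 4)) = Rational(947441, 4)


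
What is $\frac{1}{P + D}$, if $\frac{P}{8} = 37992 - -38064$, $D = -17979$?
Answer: $\frac{1}{590469} \approx 1.6936 \cdot 10^{-6}$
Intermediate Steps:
$P = 608448$ ($P = 8 \left(37992 - -38064\right) = 8 \left(37992 + 38064\right) = 8 \cdot 76056 = 608448$)
$\frac{1}{P + D} = \frac{1}{608448 - 17979} = \frac{1}{590469}$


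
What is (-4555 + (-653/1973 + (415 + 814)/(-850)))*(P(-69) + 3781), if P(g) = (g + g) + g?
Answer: -13656151456579/838525 ≈ -1.6286e+7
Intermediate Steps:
P(g) = 3*g (P(g) = 2*g + g = 3*g)
(-4555 + (-653/1973 + (415 + 814)/(-850)))*(P(-69) + 3781) = (-4555 + (-653/1973 + (415 + 814)/(-850)))*(3*(-69) + 3781) = (-4555 + (-653*1/1973 + 1229*(-1/850)))*(-207 + 3781) = (-4555 + (-653/1973 - 1229/850))*3574 = (-4555 - 2979867/1677050)*3574 = -7641942617/1677050*3574 = -13656151456579/838525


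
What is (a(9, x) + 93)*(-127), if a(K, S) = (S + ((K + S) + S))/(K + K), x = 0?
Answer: -23749/2 ≈ -11875.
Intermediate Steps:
a(K, S) = (K + 3*S)/(2*K) (a(K, S) = (S + (K + 2*S))/((2*K)) = (K + 3*S)*(1/(2*K)) = (K + 3*S)/(2*K))
(a(9, x) + 93)*(-127) = ((½)*(9 + 3*0)/9 + 93)*(-127) = ((½)*(⅑)*(9 + 0) + 93)*(-127) = ((½)*(⅑)*9 + 93)*(-127) = (½ + 93)*(-127) = (187/2)*(-127) = -23749/2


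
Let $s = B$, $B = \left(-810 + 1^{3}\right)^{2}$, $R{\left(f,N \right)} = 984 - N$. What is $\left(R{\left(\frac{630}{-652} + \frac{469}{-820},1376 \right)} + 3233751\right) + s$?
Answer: $3887840$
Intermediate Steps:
$B = 654481$ ($B = \left(-810 + 1\right)^{2} = \left(-809\right)^{2} = 654481$)
$s = 654481$
$\left(R{\left(\frac{630}{-652} + \frac{469}{-820},1376 \right)} + 3233751\right) + s = \left(\left(984 - 1376\right) + 3233751\right) + 654481 = \left(-392 + 3233751\right) + 654481 = 3233359 + 654481 = 3887840$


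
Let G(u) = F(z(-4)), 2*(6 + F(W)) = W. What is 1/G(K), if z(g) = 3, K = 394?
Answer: -2/9 ≈ -0.22222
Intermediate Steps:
F(W) = -6 + W/2
G(u) = -9/2 (G(u) = -6 + (½)*3 = -6 + 3/2 = -9/2)
1/G(K) = 1/(-9/2) = -2/9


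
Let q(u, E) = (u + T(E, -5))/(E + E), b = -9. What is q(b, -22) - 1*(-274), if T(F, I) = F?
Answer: 12087/44 ≈ 274.70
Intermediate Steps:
q(u, E) = (E + u)/(2*E) (q(u, E) = (u + E)/(E + E) = (E + u)/((2*E)) = (E + u)*(1/(2*E)) = (E + u)/(2*E))
q(b, -22) - 1*(-274) = (1/2)*(-22 - 9)/(-22) - 1*(-274) = (1/2)*(-1/22)*(-31) + 274 = 31/44 + 274 = 12087/44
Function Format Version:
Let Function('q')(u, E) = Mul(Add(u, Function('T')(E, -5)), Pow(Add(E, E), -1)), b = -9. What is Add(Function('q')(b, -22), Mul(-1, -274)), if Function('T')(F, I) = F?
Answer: Rational(12087, 44) ≈ 274.70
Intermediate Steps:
Function('q')(u, E) = Mul(Rational(1, 2), Pow(E, -1), Add(E, u)) (Function('q')(u, E) = Mul(Add(u, E), Pow(Add(E, E), -1)) = Mul(Add(E, u), Pow(Mul(2, E), -1)) = Mul(Add(E, u), Mul(Rational(1, 2), Pow(E, -1))) = Mul(Rational(1, 2), Pow(E, -1), Add(E, u)))
Add(Function('q')(b, -22), Mul(-1, -274)) = Add(Mul(Rational(1, 2), Pow(-22, -1), Add(-22, -9)), Mul(-1, -274)) = Add(Mul(Rational(1, 2), Rational(-1, 22), -31), 274) = Add(Rational(31, 44), 274) = Rational(12087, 44)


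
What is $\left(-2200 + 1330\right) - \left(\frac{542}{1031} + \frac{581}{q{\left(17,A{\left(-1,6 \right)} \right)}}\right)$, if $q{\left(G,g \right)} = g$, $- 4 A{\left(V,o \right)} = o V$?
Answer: $- \frac{3890558}{3093} \approx -1257.9$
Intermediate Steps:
$A{\left(V,o \right)} = - \frac{V o}{4}$ ($A{\left(V,o \right)} = - \frac{o V}{4} = - \frac{V o}{4}$)
$\left(-2200 + 1330\right) - \left(\frac{542}{1031} + \frac{581}{q{\left(17,A{\left(-1,6 \right)} \right)}}\right) = \left(-2200 + 1330\right) - \left(\frac{542}{1031} + \frac{1162}{3}\right) = -870 - \left(\frac{542}{1031} + \frac{581}{\frac{3}{2}}\right) = -870 - \frac{1199648}{3093} = - \frac{3890558}{3093}$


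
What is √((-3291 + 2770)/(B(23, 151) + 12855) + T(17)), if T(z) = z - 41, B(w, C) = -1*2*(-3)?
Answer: I*√441825365/4287 ≈ 4.9031*I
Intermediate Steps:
B(w, C) = 6 (B(w, C) = -2*(-3) = 6)
T(z) = -41 + z
√((-3291 + 2770)/(B(23, 151) + 12855) + T(17)) = √((-3291 + 2770)/(6 + 12855) + (-41 + 17)) = √(-521/12861 - 24) = √(-309185/12861) = I*√441825365/4287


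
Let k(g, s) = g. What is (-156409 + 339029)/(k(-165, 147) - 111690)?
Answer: -36524/22371 ≈ -1.6326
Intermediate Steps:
(-156409 + 339029)/(k(-165, 147) - 111690) = (-156409 + 339029)/(-165 - 111690) = 182620/(-111855) = 182620*(-1/111855) = -36524/22371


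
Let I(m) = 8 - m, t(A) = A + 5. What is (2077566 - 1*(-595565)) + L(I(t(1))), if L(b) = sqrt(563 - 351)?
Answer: 2673131 + 2*sqrt(53) ≈ 2.6731e+6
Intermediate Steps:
t(A) = 5 + A
L(b) = 2*sqrt(53) (L(b) = sqrt(212) = 2*sqrt(53))
(2077566 - 1*(-595565)) + L(I(t(1))) = (2077566 - 1*(-595565)) + 2*sqrt(53) = (2077566 + 595565) + 2*sqrt(53) = 2673131 + 2*sqrt(53)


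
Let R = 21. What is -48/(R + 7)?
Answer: -12/7 ≈ -1.7143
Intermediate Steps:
-48/(R + 7) = -48/(21 + 7) = -48/28 = (1/28)*(-48) = -12/7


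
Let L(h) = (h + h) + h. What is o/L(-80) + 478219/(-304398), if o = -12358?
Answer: 303914827/6087960 ≈ 49.921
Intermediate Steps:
L(h) = 3*h (L(h) = 2*h + h = 3*h)
o/L(-80) + 478219/(-304398) = -12358/(3*(-80)) + 478219/(-304398) = -12358/(-240) + 478219*(-1/304398) = -12358*(-1/240) - 478219/304398 = 6179/120 - 478219/304398 = 303914827/6087960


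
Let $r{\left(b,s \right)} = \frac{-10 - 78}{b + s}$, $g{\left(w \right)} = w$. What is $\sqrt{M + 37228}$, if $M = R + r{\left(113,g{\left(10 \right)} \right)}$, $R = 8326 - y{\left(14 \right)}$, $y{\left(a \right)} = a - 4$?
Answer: $\frac{4 \sqrt{43064022}}{123} \approx 213.41$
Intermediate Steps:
$y{\left(a \right)} = -4 + a$ ($y{\left(a \right)} = a - 4 = -4 + a$)
$r{\left(b,s \right)} = - \frac{88}{b + s}$
$R = 8316$ ($R = 8326 - \left(-4 + 14\right) = 8326 - 10 = 8316$)
$M = \frac{1022780}{123}$ ($M = 8316 - \frac{88}{113 + 10} = 8316 - \frac{88}{123} = \frac{1022780}{123} \approx 8315.3$)
$\sqrt{M + 37228} = \sqrt{\frac{1022780}{123} + 37228} = \sqrt{\frac{5601824}{123}} = \frac{4 \sqrt{43064022}}{123}$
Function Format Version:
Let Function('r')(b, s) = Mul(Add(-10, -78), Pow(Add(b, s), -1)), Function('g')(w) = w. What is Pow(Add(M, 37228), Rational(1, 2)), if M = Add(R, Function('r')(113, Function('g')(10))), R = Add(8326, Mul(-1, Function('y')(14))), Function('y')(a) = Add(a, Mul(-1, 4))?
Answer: Mul(Rational(4, 123), Pow(43064022, Rational(1, 2))) ≈ 213.41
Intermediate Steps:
Function('y')(a) = Add(-4, a) (Function('y')(a) = Add(a, -4) = Add(-4, a))
Function('r')(b, s) = Mul(-88, Pow(Add(b, s), -1))
R = 8316 (R = Add(8326, Mul(-1, Add(-4, 14))) = Add(8326, Mul(-1, 10)) = Add(8326, -10) = 8316)
M = Rational(1022780, 123) (M = Add(8316, Mul(-88, Pow(Add(113, 10), -1))) = Add(8316, Mul(-88, Pow(123, -1))) = Add(8316, Mul(-88, Rational(1, 123))) = Add(8316, Rational(-88, 123)) = Rational(1022780, 123) ≈ 8315.3)
Pow(Add(M, 37228), Rational(1, 2)) = Pow(Add(Rational(1022780, 123), 37228), Rational(1, 2)) = Pow(Rational(5601824, 123), Rational(1, 2)) = Mul(Rational(4, 123), Pow(43064022, Rational(1, 2)))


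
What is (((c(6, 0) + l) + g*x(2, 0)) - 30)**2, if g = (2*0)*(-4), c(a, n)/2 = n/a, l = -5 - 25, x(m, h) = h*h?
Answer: 3600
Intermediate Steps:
x(m, h) = h**2
l = -30
c(a, n) = 2*n/a (c(a, n) = 2*(n/a) = 2*n/a)
g = 0 (g = 0*(-4) = 0)
(((c(6, 0) + l) + g*x(2, 0)) - 30)**2 = (((2*0/6 - 30) + 0*0**2) - 30)**2 = (((2*0*(1/6) - 30) + 0*0) - 30)**2 = (((0 - 30) + 0) - 30)**2 = ((-30 + 0) - 30)**2 = (-30 - 30)**2 = (-60)**2 = 3600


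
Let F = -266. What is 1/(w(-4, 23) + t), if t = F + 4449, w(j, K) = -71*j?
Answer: 1/4467 ≈ 0.00022386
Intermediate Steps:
t = 4183 (t = -266 + 4449 = 4183)
1/(w(-4, 23) + t) = 1/(-71*(-4) + 4183) = 1/(284 + 4183) = 1/4467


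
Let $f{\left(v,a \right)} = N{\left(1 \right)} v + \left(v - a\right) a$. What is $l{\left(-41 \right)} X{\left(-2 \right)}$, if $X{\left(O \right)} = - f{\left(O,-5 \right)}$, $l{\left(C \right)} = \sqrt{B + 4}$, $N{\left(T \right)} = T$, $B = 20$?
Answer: $34 \sqrt{6} \approx 83.283$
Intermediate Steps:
$l{\left(C \right)} = 2 \sqrt{6}$ ($l{\left(C \right)} = \sqrt{20 + 4} = \sqrt{24} = 2 \sqrt{6}$)
$f{\left(v,a \right)} = v + a \left(v - a\right)$ ($f{\left(v,a \right)} = 1 v + \left(v - a\right) a = v + a \left(v - a\right)$)
$X{\left(O \right)} = 25 + 4 O$ ($X{\left(O \right)} = - (O - \left(-5\right)^{2} - 5 O) = - (O - 25 - 5 O) = - (-25 - 4 O) = 25 + 4 O$)
$l{\left(-41 \right)} X{\left(-2 \right)} = 2 \sqrt{6} \left(25 + 4 \left(-2\right)\right) = 2 \sqrt{6} \left(25 - 8\right) = 2 \sqrt{6} \cdot 17 = 34 \sqrt{6}$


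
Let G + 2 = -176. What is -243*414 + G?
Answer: -100780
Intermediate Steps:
G = -178 (G = -2 - 176 = -178)
-243*414 + G = -243*414 - 178 = -100602 - 178 = -100780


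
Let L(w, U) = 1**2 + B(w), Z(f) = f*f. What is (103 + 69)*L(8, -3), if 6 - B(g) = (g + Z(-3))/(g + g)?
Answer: 4085/4 ≈ 1021.3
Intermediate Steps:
Z(f) = f**2
B(g) = 6 - (9 + g)/(2*g) (B(g) = 6 - (g + (-3)**2)/(g + g) = 6 - (g + 9)/(2*g) = 6 - (9 + g)*1/(2*g) = 6 - (9 + g)/(2*g))
L(w, U) = 1 + (-9 + 11*w)/(2*w) (L(w, U) = 1**2 + (-9 + 11*w)/(2*w) = 1 + (-9 + 11*w)/(2*w))
(103 + 69)*L(8, -3) = (103 + 69)*((1/2)*(-9 + 13*8)/8) = 172*((1/2)*(1/8)*(-9 + 104)) = 172*((1/2)*(1/8)*95) = 172*(95/16) = 4085/4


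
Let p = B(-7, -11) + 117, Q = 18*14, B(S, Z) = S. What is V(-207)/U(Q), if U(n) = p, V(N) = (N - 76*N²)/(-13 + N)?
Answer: 3256731/24200 ≈ 134.58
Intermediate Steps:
V(N) = (N - 76*N²)/(-13 + N)
Q = 252
p = 110 (p = -7 + 117 = 110)
U(n) = 110
V(-207)/U(Q) = -207*(1 - 76*(-207))/(-13 - 207)/110 = -207*(1 + 15732)/(-220)*(1/110) = -207*(-1/220)*15733*(1/110) = (3256731/220)*(1/110) = 3256731/24200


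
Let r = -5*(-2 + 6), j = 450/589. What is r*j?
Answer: -9000/589 ≈ -15.280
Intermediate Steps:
j = 450/589 (j = 450*(1/589) = 450/589 ≈ 0.76401)
r = -20 (r = -5*4 = -20)
r*j = -20*450/589 = -9000/589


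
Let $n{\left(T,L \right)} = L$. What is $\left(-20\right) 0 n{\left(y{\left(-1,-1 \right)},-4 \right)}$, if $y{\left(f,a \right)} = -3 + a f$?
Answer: $0$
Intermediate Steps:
$\left(-20\right) 0 n{\left(y{\left(-1,-1 \right)},-4 \right)} = \left(-20\right) 0 \left(-4\right) = 0 \left(-4\right) = 0$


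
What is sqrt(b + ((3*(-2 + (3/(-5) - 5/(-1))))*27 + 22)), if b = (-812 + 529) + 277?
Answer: 2*sqrt(1315)/5 ≈ 14.505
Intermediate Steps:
b = -6 (b = -283 + 277 = -6)
sqrt(b + ((3*(-2 + (3/(-5) - 5/(-1))))*27 + 22)) = sqrt(-6 + ((3*(-2 + (3/(-5) - 5/(-1))))*27 + 22)) = sqrt(-6 + ((3*(-2 + (3*(-1/5) - 5*(-1))))*27 + 22)) = sqrt(-6 + ((3*(-2 + (-3/5 + 5)))*27 + 22)) = sqrt(-6 + ((3*(-2 + 22/5))*27 + 22)) = sqrt(-6 + ((3*(12/5))*27 + 22)) = sqrt(-6 + ((36/5)*27 + 22)) = sqrt(-6 + (972/5 + 22)) = sqrt(-6 + 1082/5) = sqrt(1052/5) = 2*sqrt(1315)/5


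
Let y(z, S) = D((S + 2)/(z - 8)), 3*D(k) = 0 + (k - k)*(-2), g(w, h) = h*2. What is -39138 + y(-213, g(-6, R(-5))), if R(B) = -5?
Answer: -39138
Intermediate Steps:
g(w, h) = 2*h
D(k) = 0 (D(k) = (0 + (k - k)*(-2))/3 = (0 + 0*(-2))/3 = (0 + 0)/3 = (⅓)*0 = 0)
y(z, S) = 0
-39138 + y(-213, g(-6, R(-5))) = -39138 + 0 = -39138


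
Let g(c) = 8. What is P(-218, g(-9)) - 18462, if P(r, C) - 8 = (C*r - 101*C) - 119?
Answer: -21125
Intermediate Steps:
P(r, C) = -111 - 101*C + C*r (P(r, C) = 8 + ((C*r - 101*C) - 119) = 8 + ((-101*C + C*r) - 119) = 8 + (-119 - 101*C + C*r) = -111 - 101*C + C*r)
P(-218, g(-9)) - 18462 = (-111 - 101*8 + 8*(-218)) - 18462 = (-111 - 808 - 1744) - 18462 = -2663 - 18462 = -21125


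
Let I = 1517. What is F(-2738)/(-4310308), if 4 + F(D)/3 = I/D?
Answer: 1011/318962792 ≈ 3.1696e-6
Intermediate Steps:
F(D) = -12 + 4551/D (F(D) = -12 + 3*(1517/D) = -12 + 4551/D)
F(-2738)/(-4310308) = (-12 + 4551/(-2738))/(-4310308) = (-12 + 4551*(-1/2738))*(-1/4310308) = (-12 - 123/74)*(-1/4310308) = -1011/74*(-1/4310308) = 1011/318962792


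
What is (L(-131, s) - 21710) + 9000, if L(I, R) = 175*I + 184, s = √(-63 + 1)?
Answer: -35451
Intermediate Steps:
s = I*√62 (s = √(-62) = I*√62 ≈ 7.874*I)
L(I, R) = 184 + 175*I
(L(-131, s) - 21710) + 9000 = ((184 + 175*(-131)) - 21710) + 9000 = ((184 - 22925) - 21710) + 9000 = (-22741 - 21710) + 9000 = -44451 + 9000 = -35451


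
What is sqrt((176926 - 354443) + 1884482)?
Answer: sqrt(1706965) ≈ 1306.5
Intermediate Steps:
sqrt((176926 - 354443) + 1884482) = sqrt(-177517 + 1884482) = sqrt(1706965)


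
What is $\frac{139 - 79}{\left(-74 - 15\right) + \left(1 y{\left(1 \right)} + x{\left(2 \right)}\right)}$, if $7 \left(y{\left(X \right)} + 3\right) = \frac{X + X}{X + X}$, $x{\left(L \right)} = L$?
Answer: $- \frac{420}{629} \approx -0.66773$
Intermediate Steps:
$y{\left(X \right)} = - \frac{20}{7}$ ($y{\left(X \right)} = -3 + \frac{\left(X + X\right) \frac{1}{X + X}}{7} = -3 + \frac{2 X \frac{1}{2 X}}{7} = -3 + \frac{1}{7} \cdot 1 = -3 + \frac{1}{7} = - \frac{20}{7}$)
$\frac{139 - 79}{\left(-74 - 15\right) + \left(1 y{\left(1 \right)} + x{\left(2 \right)}\right)} = \frac{139 - 79}{\left(-74 - 15\right) + \left(1 \left(- \frac{20}{7}\right) + 2\right)} = \frac{1}{\left(-74 - 15\right) + \left(- \frac{20}{7} + 2\right)} 60 = \frac{1}{-89 - \frac{6}{7}} \cdot 60 = \frac{1}{- \frac{629}{7}} \cdot 60 = \left(- \frac{7}{629}\right) 60 = - \frac{420}{629}$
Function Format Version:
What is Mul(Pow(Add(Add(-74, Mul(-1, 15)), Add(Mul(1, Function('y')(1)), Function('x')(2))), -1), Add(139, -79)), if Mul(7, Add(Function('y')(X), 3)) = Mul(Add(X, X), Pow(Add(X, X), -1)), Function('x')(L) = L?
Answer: Rational(-420, 629) ≈ -0.66773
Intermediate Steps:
Function('y')(X) = Rational(-20, 7) (Function('y')(X) = Add(-3, Mul(Rational(1, 7), Mul(Add(X, X), Pow(Add(X, X), -1)))) = Add(-3, Mul(Rational(1, 7), Mul(Mul(2, X), Pow(Mul(2, X), -1)))) = Add(-3, Mul(Rational(1, 7), Mul(Mul(2, X), Mul(Rational(1, 2), Pow(X, -1))))) = Add(-3, Mul(Rational(1, 7), 1)) = Add(-3, Rational(1, 7)) = Rational(-20, 7))
Mul(Pow(Add(Add(-74, Mul(-1, 15)), Add(Mul(1, Function('y')(1)), Function('x')(2))), -1), Add(139, -79)) = Mul(Pow(Add(Add(-74, Mul(-1, 15)), Add(Mul(1, Rational(-20, 7)), 2)), -1), Add(139, -79)) = Mul(Pow(Add(Add(-74, -15), Add(Rational(-20, 7), 2)), -1), 60) = Mul(Pow(Add(-89, Rational(-6, 7)), -1), 60) = Mul(Pow(Rational(-629, 7), -1), 60) = Mul(Rational(-7, 629), 60) = Rational(-420, 629)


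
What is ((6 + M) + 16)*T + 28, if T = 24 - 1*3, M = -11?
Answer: 259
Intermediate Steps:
T = 21 (T = 24 - 3 = 21)
((6 + M) + 16)*T + 28 = ((6 - 11) + 16)*21 + 28 = (-5 + 16)*21 + 28 = 11*21 + 28 = 231 + 28 = 259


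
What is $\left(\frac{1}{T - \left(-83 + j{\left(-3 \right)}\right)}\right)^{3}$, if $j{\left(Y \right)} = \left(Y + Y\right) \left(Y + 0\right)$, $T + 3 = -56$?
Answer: $\frac{1}{216} \approx 0.0046296$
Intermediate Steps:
$T = -59$ ($T = -3 - 56 = -59$)
$j{\left(Y \right)} = 2 Y^{2}$ ($j{\left(Y \right)} = 2 Y Y = 2 Y^{2}$)
$\left(\frac{1}{T - \left(-83 + j{\left(-3 \right)}\right)}\right)^{3} = \left(\frac{1}{-59 + \left(83 - 2 \left(-3\right)^{2}\right)}\right)^{3} = \left(\frac{1}{-59 + \left(83 - 2 \cdot 9\right)}\right)^{3} = \left(\frac{1}{-59 + \left(83 - 18\right)}\right)^{3} = \left(\frac{1}{-59 + 65}\right)^{3} = \left(\frac{1}{6}\right)^{3} = \frac{1}{216}$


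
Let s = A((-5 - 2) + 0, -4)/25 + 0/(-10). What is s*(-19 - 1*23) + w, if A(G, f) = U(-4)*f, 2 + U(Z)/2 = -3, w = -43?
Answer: -551/5 ≈ -110.20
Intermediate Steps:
U(Z) = -10 (U(Z) = -4 + 2*(-3) = -4 - 6 = -10)
A(G, f) = -10*f
s = 8/5 (s = -10*(-4)/25 + 0/(-10) = 40*(1/25) + 0*(-⅒) = 8/5 + 0 = 8/5 ≈ 1.6000)
s*(-19 - 1*23) + w = 8*(-19 - 1*23)/5 - 43 = 8*(-19 - 23)/5 - 43 = (8/5)*(-42) - 43 = -336/5 - 43 = -551/5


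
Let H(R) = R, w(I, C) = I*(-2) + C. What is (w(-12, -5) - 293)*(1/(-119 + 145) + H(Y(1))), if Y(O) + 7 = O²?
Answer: 21235/13 ≈ 1633.5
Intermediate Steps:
Y(O) = -7 + O²
w(I, C) = C - 2*I (w(I, C) = -2*I + C = C - 2*I)
(w(-12, -5) - 293)*(1/(-119 + 145) + H(Y(1))) = ((-5 - 2*(-12)) - 293)*(1/(-119 + 145) + (-7 + 1²)) = ((-5 + 24) - 293)*(1/26 + (-7 + 1)) = (19 - 293)*(1/26 - 6) = -274*(-155/26) = 21235/13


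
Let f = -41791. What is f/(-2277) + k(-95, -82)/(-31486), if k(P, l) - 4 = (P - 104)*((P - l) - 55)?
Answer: 27934999/1558557 ≈ 17.924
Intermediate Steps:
k(P, l) = 4 + (-104 + P)*(-55 + P - l) (k(P, l) = 4 + (P - 104)*((P - l) - 55) = 4 + (-104 + P)*(-55 + P - l))
f/(-2277) + k(-95, -82)/(-31486) = -41791/(-2277) + (5724 + (-95)**2 - 159*(-95) + 104*(-82) - 1*(-95)*(-82))/(-31486) = -41791*(-1/2277) + (5724 + 9025 + 15105 - 8528 - 7790)*(-1/31486) = 1817/99 + 13536*(-1/31486) = 1817/99 - 6768/15743 = 27934999/1558557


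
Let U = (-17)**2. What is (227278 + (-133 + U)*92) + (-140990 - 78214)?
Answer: 22426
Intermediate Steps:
U = 289
(227278 + (-133 + U)*92) + (-140990 - 78214) = (227278 + (-133 + 289)*92) + (-140990 - 78214) = (227278 + 156*92) - 219204 = (227278 + 14352) - 219204 = 241630 - 219204 = 22426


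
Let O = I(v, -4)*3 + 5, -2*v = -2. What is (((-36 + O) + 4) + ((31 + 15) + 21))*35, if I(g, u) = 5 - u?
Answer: 2345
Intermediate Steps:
v = 1 (v = -1/2*(-2) = 1)
O = 32 (O = (5 - 1*(-4))*3 + 5 = (5 + 4)*3 + 5 = 9*3 + 5 = 27 + 5 = 32)
(((-36 + O) + 4) + ((31 + 15) + 21))*35 = (((-36 + 32) + 4) + ((31 + 15) + 21))*35 = ((-4 + 4) + (46 + 21))*35 = (0 + 67)*35 = 67*35 = 2345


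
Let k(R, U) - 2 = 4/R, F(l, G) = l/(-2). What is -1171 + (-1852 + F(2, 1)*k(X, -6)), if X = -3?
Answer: -9071/3 ≈ -3023.7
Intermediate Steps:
F(l, G) = -l/2 (F(l, G) = l*(-1/2) = -l/2)
k(R, U) = 2 + 4/R
-1171 + (-1852 + F(2, 1)*k(X, -6)) = -1171 + (-1852 + (-1/2*2)*(2 + 4/(-3))) = -1171 + (-1852 - (2 + 4*(-1/3))) = -1171 + (-1852 - (2 - 4/3)) = -1171 + (-1852 - 1*2/3) = -1171 + (-1852 - 2/3) = -1171 - 5558/3 = -9071/3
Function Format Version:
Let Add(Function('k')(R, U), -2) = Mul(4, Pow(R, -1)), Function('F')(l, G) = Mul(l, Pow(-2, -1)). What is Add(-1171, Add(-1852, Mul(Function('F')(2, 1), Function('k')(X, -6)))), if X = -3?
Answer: Rational(-9071, 3) ≈ -3023.7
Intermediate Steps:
Function('F')(l, G) = Mul(Rational(-1, 2), l) (Function('F')(l, G) = Mul(l, Rational(-1, 2)) = Mul(Rational(-1, 2), l))
Function('k')(R, U) = Add(2, Mul(4, Pow(R, -1)))
Add(-1171, Add(-1852, Mul(Function('F')(2, 1), Function('k')(X, -6)))) = Add(-1171, Add(-1852, Mul(Mul(Rational(-1, 2), 2), Add(2, Mul(4, Pow(-3, -1)))))) = Add(-1171, Add(-1852, Mul(-1, Add(2, Mul(4, Rational(-1, 3)))))) = Add(-1171, Add(-1852, Mul(-1, Add(2, Rational(-4, 3))))) = Add(-1171, Add(-1852, Mul(-1, Rational(2, 3)))) = Add(-1171, Add(-1852, Rational(-2, 3))) = Add(-1171, Rational(-5558, 3)) = Rational(-9071, 3)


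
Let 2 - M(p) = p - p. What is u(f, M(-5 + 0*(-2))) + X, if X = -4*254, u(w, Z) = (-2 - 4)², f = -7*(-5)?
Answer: -980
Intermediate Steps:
M(p) = 2 (M(p) = 2 - (p - p) = 2 - 1*0 = 2 + 0 = 2)
f = 35
u(w, Z) = 36 (u(w, Z) = (-6)² = 36)
X = -1016
u(f, M(-5 + 0*(-2))) + X = 36 - 1016 = -980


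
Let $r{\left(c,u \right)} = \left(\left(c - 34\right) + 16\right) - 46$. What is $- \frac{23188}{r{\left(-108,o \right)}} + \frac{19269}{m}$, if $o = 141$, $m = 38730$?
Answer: $\frac{75115459}{555130} \approx 135.31$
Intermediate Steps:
$r{\left(c,u \right)} = -64 + c$ ($r{\left(c,u \right)} = \left(\left(-34 + c\right) + 16\right) - 46 = \left(-18 + c\right) - 46 = -64 + c$)
$- \frac{23188}{r{\left(-108,o \right)}} + \frac{19269}{m} = - \frac{23188}{-64 - 108} + \frac{19269}{38730} = - \frac{23188}{-172} + 19269 \cdot \frac{1}{38730} = \left(-23188\right) \left(- \frac{1}{172}\right) + \frac{6423}{12910} = \frac{5797}{43} + \frac{6423}{12910} = \frac{75115459}{555130}$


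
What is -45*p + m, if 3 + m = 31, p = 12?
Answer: -512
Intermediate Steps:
m = 28 (m = -3 + 31 = 28)
-45*p + m = -45*12 + 28 = -540 + 28 = -512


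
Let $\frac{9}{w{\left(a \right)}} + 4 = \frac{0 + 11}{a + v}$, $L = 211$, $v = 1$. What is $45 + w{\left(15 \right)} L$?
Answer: $- \frac{27999}{53} \approx -528.28$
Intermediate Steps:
$w{\left(a \right)} = \frac{9}{-4 + \frac{11}{1 + a}}$ ($w{\left(a \right)} = \frac{9}{-4 + \frac{0 + 11}{a + 1}} = \frac{9}{-4 + \frac{11}{1 + a}}$)
$45 + w{\left(15 \right)} L = 45 + \frac{9 \left(-1 - 15\right)}{-7 + 4 \cdot 15} \cdot 211 = 45 + \frac{9 \left(-1 - 15\right)}{-7 + 60} \cdot 211 = 45 + 9 \cdot \frac{1}{53} \left(-16\right) 211 = 45 - \frac{30384}{53} = - \frac{27999}{53}$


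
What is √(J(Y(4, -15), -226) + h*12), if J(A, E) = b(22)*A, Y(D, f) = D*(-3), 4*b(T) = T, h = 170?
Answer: √1974 ≈ 44.430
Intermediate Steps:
b(T) = T/4
Y(D, f) = -3*D
J(A, E) = 11*A/2 (J(A, E) = ((¼)*22)*A = 11*A/2)
√(J(Y(4, -15), -226) + h*12) = √(11*(-3*4)/2 + 170*12) = √((11/2)*(-12) + 2040) = √(-66 + 2040) = √1974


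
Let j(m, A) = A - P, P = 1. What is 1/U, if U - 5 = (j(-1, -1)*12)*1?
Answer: -1/19 ≈ -0.052632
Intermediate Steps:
j(m, A) = -1 + A (j(m, A) = A - 1*1 = A - 1 = -1 + A)
U = -19 (U = 5 + ((-1 - 1)*12)*1 = 5 - 2*12*1 = 5 - 24*1 = 5 - 24 = -19)
1/U = 1/(-19) = -1/19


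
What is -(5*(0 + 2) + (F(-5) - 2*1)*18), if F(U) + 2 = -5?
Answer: 152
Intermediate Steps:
F(U) = -7 (F(U) = -2 - 5 = -7)
-(5*(0 + 2) + (F(-5) - 2*1)*18) = -(5*(0 + 2) + (-7 - 2*1)*18) = -(5*2 + (-7 - 2)*18) = -(10 - 9*18) = -(10 - 162) = -1*(-152) = 152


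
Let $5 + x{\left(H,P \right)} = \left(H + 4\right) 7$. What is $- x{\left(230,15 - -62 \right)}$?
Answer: $-1633$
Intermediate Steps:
$x{\left(H,P \right)} = 23 + 7 H$ ($x{\left(H,P \right)} = -5 + \left(H + 4\right) 7 = -5 + \left(4 + H\right) 7 = -5 + \left(28 + 7 H\right) = 23 + 7 H$)
$- x{\left(230,15 - -62 \right)} = - (23 + 7 \cdot 230) = - (23 + 1610) = \left(-1\right) 1633 = -1633$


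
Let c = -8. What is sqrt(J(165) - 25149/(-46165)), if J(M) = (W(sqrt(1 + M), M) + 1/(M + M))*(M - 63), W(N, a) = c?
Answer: 4*I*sqrt(525516719959)/101563 ≈ 28.551*I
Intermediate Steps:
W(N, a) = -8
J(M) = (-63 + M)*(-8 + 1/(2*M)) (J(M) = (-8 + 1/(M + M))*(M - 63) = (-8 + 1/(2*M))*(-63 + M) = (-63 + M)*(-8 + 1/(2*M)))
sqrt(J(165) - 25149/(-46165)) = sqrt((1/2)*(-63 + 165*(1009 - 16*165))/165 - 25149/(-46165)) = sqrt((1/2)*(1/165)*(-63 + 165*(1009 - 2640)) - 25149*(-1/46165)) = sqrt((1/2)*(1/165)*(-63 + 165*(-1631)) + 25149/46165) = sqrt((1/2)*(1/165)*(-63 - 269115) + 25149/46165) = sqrt((1/2)*(1/165)*(-269178) + 25149/46165) = sqrt(-44863/55 + 25149/46165) = sqrt(-82788688/101563) = 4*I*sqrt(525516719959)/101563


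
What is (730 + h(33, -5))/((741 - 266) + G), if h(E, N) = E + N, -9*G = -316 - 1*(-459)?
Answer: 3411/2066 ≈ 1.6510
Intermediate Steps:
G = -143/9 (G = -(-316 - 1*(-459))/9 = -(-316 + 459)/9 = -⅑*143 = -143/9 ≈ -15.889)
(730 + h(33, -5))/((741 - 266) + G) = (730 + (33 - 5))/((741 - 266) - 143/9) = (730 + 28)/(475 - 143/9) = 758/(4132/9) = (9/4132)*758 = 3411/2066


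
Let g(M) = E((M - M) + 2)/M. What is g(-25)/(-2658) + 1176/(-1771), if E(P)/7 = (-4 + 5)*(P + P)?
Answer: -5578258/8405925 ≈ -0.66361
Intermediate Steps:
E(P) = 14*P (E(P) = 7*((-4 + 5)*(P + P)) = 7*(1*(2*P)) = 7*(2*P) = 14*P)
g(M) = 28/M (g(M) = (14*((M - M) + 2))/M = (14*(0 + 2))/M = (14*2)/M = 28/M)
g(-25)/(-2658) + 1176/(-1771) = (28/(-25))/(-2658) + 1176/(-1771) = (28*(-1/25))*(-1/2658) + 1176*(-1/1771) = -28/25*(-1/2658) - 168/253 = 14/33225 - 168/253 = -5578258/8405925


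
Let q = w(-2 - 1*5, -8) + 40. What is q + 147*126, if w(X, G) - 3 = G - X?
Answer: 18564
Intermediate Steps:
w(X, G) = 3 + G - X (w(X, G) = 3 + (G - X) = 3 + G - X)
q = 42 (q = (3 - 8 - (-2 - 1*5)) + 40 = (3 - 8 - (-2 - 5)) + 40 = (3 - 8 - 1*(-7)) + 40 = (3 - 8 + 7) + 40 = 2 + 40 = 42)
q + 147*126 = 42 + 147*126 = 42 + 18522 = 18564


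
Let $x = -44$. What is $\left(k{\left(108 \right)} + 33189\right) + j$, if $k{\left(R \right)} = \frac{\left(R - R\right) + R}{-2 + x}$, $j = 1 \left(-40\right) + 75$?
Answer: $\frac{764098}{23} \approx 33222.0$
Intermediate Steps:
$j = 35$ ($j = -40 + 75 = 35$)
$k{\left(R \right)} = - \frac{R}{46}$ ($k{\left(R \right)} = \frac{\left(R - R\right) + R}{-2 - 44} = \frac{0 + R}{-46} = R \left(- \frac{1}{46}\right) = - \frac{R}{46}$)
$\left(k{\left(108 \right)} + 33189\right) + j = \left(\left(- \frac{1}{46}\right) 108 + 33189\right) + 35 = \left(- \frac{54}{23} + 33189\right) + 35 = \frac{763293}{23} + 35 = \frac{764098}{23}$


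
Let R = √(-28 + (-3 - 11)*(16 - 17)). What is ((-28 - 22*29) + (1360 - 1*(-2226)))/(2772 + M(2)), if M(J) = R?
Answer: 578160/548857 - 1460*I*√14/3841999 ≈ 1.0534 - 0.0014219*I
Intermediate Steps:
R = I*√14 (R = √(-28 - 14*(-1)) = √(-28 + 14) = √(-14) = I*√14 ≈ 3.7417*I)
M(J) = I*√14
((-28 - 22*29) + (1360 - 1*(-2226)))/(2772 + M(2)) = ((-28 - 22*29) + (1360 - 1*(-2226)))/(2772 + I*√14) = ((-28 - 638) + (1360 + 2226))/(2772 + I*√14) = (-666 + 3586)/(2772 + I*√14) = 2920/(2772 + I*√14)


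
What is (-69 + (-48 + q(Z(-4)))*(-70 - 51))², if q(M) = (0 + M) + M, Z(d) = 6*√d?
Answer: 24502905 - 33332112*I ≈ 2.4503e+7 - 3.3332e+7*I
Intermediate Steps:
q(M) = 2*M (q(M) = M + M = 2*M)
(-69 + (-48 + q(Z(-4)))*(-70 - 51))² = (-69 + (-48 + 2*(6*√(-4)))*(-70 - 51))² = (-69 + (-48 + 2*(6*(2*I)))*(-121))² = (-69 + (-48 + 2*(12*I))*(-121))² = (-69 + (-48 + 24*I)*(-121))² = (-69 + (5808 - 2904*I))² = (5739 - 2904*I)²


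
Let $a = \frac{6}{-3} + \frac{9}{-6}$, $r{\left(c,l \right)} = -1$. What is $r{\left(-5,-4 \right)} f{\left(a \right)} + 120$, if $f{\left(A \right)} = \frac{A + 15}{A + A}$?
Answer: $\frac{1703}{14} \approx 121.64$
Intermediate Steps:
$a = - \frac{7}{2}$ ($a = 6 \left(- \frac{1}{3}\right) + 9 \left(- \frac{1}{6}\right) = -2 - \frac{3}{2} = - \frac{7}{2} \approx -3.5$)
$f{\left(A \right)} = \frac{15 + A}{2 A}$
$r{\left(-5,-4 \right)} f{\left(a \right)} + 120 = - \frac{15 - \frac{7}{2}}{2 \left(- \frac{7}{2}\right)} + 120 = - \frac{\left(-2\right) 23}{2 \cdot 7 \cdot 2} + 120 = \left(-1\right) \left(- \frac{23}{14}\right) + 120 = \frac{23}{14} + 120 = \frac{1703}{14}$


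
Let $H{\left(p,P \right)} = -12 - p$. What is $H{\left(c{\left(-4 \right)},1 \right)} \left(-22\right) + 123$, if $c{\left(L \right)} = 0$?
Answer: $387$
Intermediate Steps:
$H{\left(c{\left(-4 \right)},1 \right)} \left(-22\right) + 123 = \left(-12 - 0\right) \left(-22\right) + 123 = \left(-12 + 0\right) \left(-22\right) + 123 = \left(-12\right) \left(-22\right) + 123 = 264 + 123 = 387$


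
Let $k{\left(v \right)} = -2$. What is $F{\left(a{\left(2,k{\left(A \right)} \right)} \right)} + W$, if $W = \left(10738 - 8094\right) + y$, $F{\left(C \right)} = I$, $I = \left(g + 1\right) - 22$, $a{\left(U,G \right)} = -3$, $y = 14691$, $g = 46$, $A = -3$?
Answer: $17360$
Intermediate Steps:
$I = 25$ ($I = \left(46 + 1\right) - 22 = 47 - 22 = 25$)
$F{\left(C \right)} = 25$
$W = 17335$ ($W = \left(10738 - 8094\right) + 14691 = 2644 + 14691 = 17335$)
$F{\left(a{\left(2,k{\left(A \right)} \right)} \right)} + W = 25 + 17335 = 17360$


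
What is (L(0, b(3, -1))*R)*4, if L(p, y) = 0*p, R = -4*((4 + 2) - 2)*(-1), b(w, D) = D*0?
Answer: 0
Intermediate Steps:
b(w, D) = 0
R = 16 (R = -4*(6 - 2)*(-1) = -4*4*(-1) = -16*(-1) = 16)
L(p, y) = 0
(L(0, b(3, -1))*R)*4 = (0*16)*4 = 0*4 = 0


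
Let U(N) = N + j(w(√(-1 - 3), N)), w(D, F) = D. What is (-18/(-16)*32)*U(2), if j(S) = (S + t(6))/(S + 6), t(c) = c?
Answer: 108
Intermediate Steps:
j(S) = 1 (j(S) = (S + 6)/(S + 6) = (6 + S)/(6 + S) = 1)
U(N) = 1 + N (U(N) = N + 1 = 1 + N)
(-18/(-16)*32)*U(2) = (-18/(-16)*32)*(1 + 2) = (-18*(-1/16)*32)*3 = ((9/8)*32)*3 = 36*3 = 108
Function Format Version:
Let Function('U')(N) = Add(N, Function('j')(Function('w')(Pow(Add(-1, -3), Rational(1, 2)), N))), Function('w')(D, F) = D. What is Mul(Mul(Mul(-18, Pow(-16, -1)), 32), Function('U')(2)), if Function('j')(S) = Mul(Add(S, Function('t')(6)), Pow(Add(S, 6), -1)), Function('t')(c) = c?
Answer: 108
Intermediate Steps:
Function('j')(S) = 1 (Function('j')(S) = Mul(Add(S, 6), Pow(Add(S, 6), -1)) = Mul(Add(6, S), Pow(Add(6, S), -1)) = 1)
Function('U')(N) = Add(1, N) (Function('U')(N) = Add(N, 1) = Add(1, N))
Mul(Mul(Mul(-18, Pow(-16, -1)), 32), Function('U')(2)) = Mul(Mul(Mul(-18, Pow(-16, -1)), 32), Add(1, 2)) = Mul(Mul(Mul(-18, Rational(-1, 16)), 32), 3) = Mul(Mul(Rational(9, 8), 32), 3) = Mul(36, 3) = 108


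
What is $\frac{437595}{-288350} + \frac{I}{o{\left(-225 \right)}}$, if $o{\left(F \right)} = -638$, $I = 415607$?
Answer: $- \frac{6005973203}{9198365} \approx -652.94$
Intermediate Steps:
$\frac{437595}{-288350} + \frac{I}{o{\left(-225 \right)}} = \frac{437595}{-288350} + \frac{415607}{-638} = 437595 \left(- \frac{1}{288350}\right) + 415607 \left(- \frac{1}{638}\right) = - \frac{87519}{57670} - \frac{415607}{638} = - \frac{6005973203}{9198365}$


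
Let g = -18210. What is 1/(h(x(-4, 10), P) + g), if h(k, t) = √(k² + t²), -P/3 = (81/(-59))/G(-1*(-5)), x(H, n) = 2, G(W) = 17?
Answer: -3663884778/66719340990763 - 1003*√4083085/333596704953815 ≈ -5.4921e-5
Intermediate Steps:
P = 243/1003 (P = -3*81/(-59)/17 = -3*81*(-1/59)/17 = -(-243)/(59*17) = -3*(-81/1003) = 243/1003 ≈ 0.24227)
1/(h(x(-4, 10), P) + g) = 1/(√(2² + (243/1003)²) - 18210) = 1/(√(4 + 59049/1006009) - 18210) = 1/(√(4083085/1006009) - 18210) = 1/(√4083085/1003 - 18210) = 1/(-18210 + √4083085/1003)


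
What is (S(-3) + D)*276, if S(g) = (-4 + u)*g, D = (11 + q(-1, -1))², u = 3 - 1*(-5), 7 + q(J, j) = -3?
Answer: -3036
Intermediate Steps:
q(J, j) = -10 (q(J, j) = -7 - 3 = -10)
u = 8 (u = 3 + 5 = 8)
D = 1 (D = (11 - 10)² = 1² = 1)
S(g) = 4*g (S(g) = (-4 + 8)*g = 4*g)
(S(-3) + D)*276 = (4*(-3) + 1)*276 = (-12 + 1)*276 = -11*276 = -3036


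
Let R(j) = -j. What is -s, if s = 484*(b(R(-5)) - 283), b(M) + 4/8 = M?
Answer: 134794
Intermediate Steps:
b(M) = -1/2 + M
s = -134794 (s = 484*((-1/2 - 1*(-5)) - 283) = 484*((-1/2 + 5) - 283) = 484*(9/2 - 283) = 484*(-557/2) = -134794)
-s = -1*(-134794) = 134794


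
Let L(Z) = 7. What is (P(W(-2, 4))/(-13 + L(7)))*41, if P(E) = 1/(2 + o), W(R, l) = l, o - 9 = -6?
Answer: -41/30 ≈ -1.3667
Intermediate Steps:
o = 3 (o = 9 - 6 = 3)
P(E) = ⅕ (P(E) = 1/(2 + 3) = 1/5 = ⅕)
(P(W(-2, 4))/(-13 + L(7)))*41 = (1/(5*(-13 + 7)))*41 = ((⅕)/(-6))*41 = ((⅕)*(-⅙))*41 = -1/30*41 = -41/30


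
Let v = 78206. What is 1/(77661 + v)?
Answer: 1/155867 ≈ 6.4157e-6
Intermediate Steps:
1/(77661 + v) = 1/(77661 + 78206) = 1/155867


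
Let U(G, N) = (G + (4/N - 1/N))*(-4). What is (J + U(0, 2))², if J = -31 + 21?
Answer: 256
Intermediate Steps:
U(G, N) = -12/N - 4*G (U(G, N) = (G + 3/N)*(-4) = -12/N - 4*G)
J = -10
(J + U(0, 2))² = (-10 + (-12/2 - 4*0))² = (-10 + (-12*½ + 0))² = (-10 + (-6 + 0))² = (-10 - 6)² = (-16)² = 256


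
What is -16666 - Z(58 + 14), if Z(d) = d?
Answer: -16738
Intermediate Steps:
-16666 - Z(58 + 14) = -16666 - (58 + 14) = -16666 - 1*72 = -16666 - 72 = -16738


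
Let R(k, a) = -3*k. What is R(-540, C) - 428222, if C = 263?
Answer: -426602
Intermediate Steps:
R(-540, C) - 428222 = -3*(-540) - 428222 = 1620 - 428222 = -426602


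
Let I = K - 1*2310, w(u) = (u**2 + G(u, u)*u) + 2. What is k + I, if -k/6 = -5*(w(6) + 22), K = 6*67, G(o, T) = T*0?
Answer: -108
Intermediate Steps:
G(o, T) = 0
K = 402
w(u) = 2 + u**2 (w(u) = (u**2 + 0*u) + 2 = (u**2 + 0) + 2 = u**2 + 2 = 2 + u**2)
I = -1908 (I = 402 - 1*2310 = 402 - 2310 = -1908)
k = 1800 (k = -(-30)*((2 + 6**2) + 22) = -(-30)*((2 + 36) + 22) = -(-30)*(38 + 22) = -(-30)*60 = -6*(-300) = 1800)
k + I = 1800 - 1908 = -108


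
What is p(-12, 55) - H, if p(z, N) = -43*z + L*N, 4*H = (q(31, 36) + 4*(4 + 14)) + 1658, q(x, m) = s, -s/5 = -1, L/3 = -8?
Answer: -4951/4 ≈ -1237.8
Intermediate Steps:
L = -24 (L = 3*(-8) = -24)
s = 5 (s = -5*(-1) = 5)
q(x, m) = 5
H = 1735/4 (H = ((5 + 4*(4 + 14)) + 1658)/4 = ((5 + 4*18) + 1658)/4 = ((5 + 72) + 1658)/4 = (77 + 1658)/4 = (¼)*1735 = 1735/4 ≈ 433.75)
p(z, N) = -43*z - 24*N
p(-12, 55) - H = (-43*(-12) - 24*55) - 1*1735/4 = (516 - 1320) - 1735/4 = -804 - 1735/4 = -4951/4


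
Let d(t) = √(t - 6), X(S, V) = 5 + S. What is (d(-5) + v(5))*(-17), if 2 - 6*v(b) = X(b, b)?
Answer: 68/3 - 17*I*√11 ≈ 22.667 - 56.383*I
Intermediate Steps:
v(b) = -½ - b/6 (v(b) = ⅓ - (5 + b)/6 = ⅓ + (-⅚ - b/6) = -½ - b/6)
d(t) = √(-6 + t)
(d(-5) + v(5))*(-17) = (√(-6 - 5) + (-½ - ⅙*5))*(-17) = (√(-11) + (-½ - ⅚))*(-17) = (I*√11 - 4/3)*(-17) = (-4/3 + I*√11)*(-17) = 68/3 - 17*I*√11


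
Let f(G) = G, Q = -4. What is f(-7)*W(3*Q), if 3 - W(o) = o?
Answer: -105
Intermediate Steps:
W(o) = 3 - o
f(-7)*W(3*Q) = -7*(3 - 3*(-4)) = -7*(3 - 1*(-12)) = -7*(3 + 12) = -7*15 = -105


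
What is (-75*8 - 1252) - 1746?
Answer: -3598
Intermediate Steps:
(-75*8 - 1252) - 1746 = (-600 - 1252) - 1746 = -1852 - 1746 = -3598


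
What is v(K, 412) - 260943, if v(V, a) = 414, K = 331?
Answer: -260529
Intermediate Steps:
v(K, 412) - 260943 = 414 - 260943 = -260529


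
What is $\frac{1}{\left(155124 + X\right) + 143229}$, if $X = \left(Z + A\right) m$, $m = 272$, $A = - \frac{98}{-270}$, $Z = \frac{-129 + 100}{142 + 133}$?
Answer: $\frac{7425}{2215791089} \approx 3.3509 \cdot 10^{-6}$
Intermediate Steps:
$Z = - \frac{29}{275} \approx -0.10545$
$A = \frac{49}{135}$ ($A = \left(-98\right) \left(- \frac{1}{270}\right) = \frac{49}{135} \approx 0.36296$)
$X = \frac{520064}{7425}$ ($X = \left(- \frac{29}{275} + \frac{49}{135}\right) 272 = \frac{1912}{7425} \cdot 272 = \frac{520064}{7425} \approx 70.042$)
$\frac{1}{\left(155124 + X\right) + 143229} = \frac{1}{\left(155124 + \frac{520064}{7425}\right) + 143229} = \frac{1}{\frac{1152315764}{7425} + 143229} = \frac{1}{\frac{2215791089}{7425}} = \frac{7425}{2215791089}$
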